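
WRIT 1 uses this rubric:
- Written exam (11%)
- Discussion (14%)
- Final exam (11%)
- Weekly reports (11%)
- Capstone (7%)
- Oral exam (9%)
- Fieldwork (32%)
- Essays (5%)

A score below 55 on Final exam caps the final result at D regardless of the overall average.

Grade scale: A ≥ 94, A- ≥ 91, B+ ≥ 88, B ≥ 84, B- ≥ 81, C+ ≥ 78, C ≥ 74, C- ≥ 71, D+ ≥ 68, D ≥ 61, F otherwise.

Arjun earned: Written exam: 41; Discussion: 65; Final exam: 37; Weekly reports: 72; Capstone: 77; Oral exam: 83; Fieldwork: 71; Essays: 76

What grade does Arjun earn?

D

Final exam score 37 < 55: minimum not met.
Weighted total:
  Written exam 41 × 0.11 = 4.51
  Discussion 65 × 0.14 = 9.1
  Final exam 37 × 0.11 = 4.07
  Weekly reports 72 × 0.11 = 7.92
  Capstone 77 × 0.07 = 5.39
  Oral exam 83 × 0.09 = 7.47
  Fieldwork 71 × 0.32 = 22.72
  Essays 76 × 0.05 = 3.8
Sum = 64.98
64.98 would be D; cap at D applies → D.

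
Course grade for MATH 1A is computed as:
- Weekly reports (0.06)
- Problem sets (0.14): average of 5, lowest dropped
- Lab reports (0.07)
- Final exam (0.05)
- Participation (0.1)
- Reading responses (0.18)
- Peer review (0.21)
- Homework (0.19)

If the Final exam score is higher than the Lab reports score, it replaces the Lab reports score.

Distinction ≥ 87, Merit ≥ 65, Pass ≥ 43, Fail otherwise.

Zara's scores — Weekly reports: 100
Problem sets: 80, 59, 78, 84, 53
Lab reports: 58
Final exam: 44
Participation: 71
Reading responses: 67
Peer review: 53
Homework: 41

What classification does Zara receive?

Problem sets: drop 53 → average of remaining 4 = 301/4 = 75.25
Final exam (44) ≤ Lab reports (58), so Lab reports stays at 58.
Weighted total:
  Weekly reports 100 × 0.06 = 6
  Problem sets 75.25 × 0.14 = 10.535
  Lab reports 58 × 0.07 = 4.06
  Final exam 44 × 0.05 = 2.2
  Participation 71 × 0.1 = 7.1
  Reading responses 67 × 0.18 = 12.06
  Peer review 53 × 0.21 = 11.13
  Homework 41 × 0.19 = 7.79
Sum = 60.875
60.875 is ≥ 43 and < 65 → Pass

Pass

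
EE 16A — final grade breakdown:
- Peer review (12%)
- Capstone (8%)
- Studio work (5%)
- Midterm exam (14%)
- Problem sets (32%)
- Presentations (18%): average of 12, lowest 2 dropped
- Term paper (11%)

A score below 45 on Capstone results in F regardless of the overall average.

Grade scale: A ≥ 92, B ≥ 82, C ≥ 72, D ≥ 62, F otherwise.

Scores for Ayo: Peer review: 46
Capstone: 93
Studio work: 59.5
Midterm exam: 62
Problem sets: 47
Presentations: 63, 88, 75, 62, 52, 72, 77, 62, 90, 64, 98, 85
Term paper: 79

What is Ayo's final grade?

D

Presentations: drop 52, 62 → average of remaining 10 = 774/10 = 77.4
Capstone score 93 ≥ 45: minimum met.
Weighted total:
  Peer review 46 × 0.12 = 5.52
  Capstone 93 × 0.08 = 7.44
  Studio work 59.5 × 0.05 = 2.975
  Midterm exam 62 × 0.14 = 8.68
  Problem sets 47 × 0.32 = 15.04
  Presentations 77.4 × 0.18 = 13.932
  Term paper 79 × 0.11 = 8.69
Sum = 62.277
62.277 is ≥ 62 and < 72 → D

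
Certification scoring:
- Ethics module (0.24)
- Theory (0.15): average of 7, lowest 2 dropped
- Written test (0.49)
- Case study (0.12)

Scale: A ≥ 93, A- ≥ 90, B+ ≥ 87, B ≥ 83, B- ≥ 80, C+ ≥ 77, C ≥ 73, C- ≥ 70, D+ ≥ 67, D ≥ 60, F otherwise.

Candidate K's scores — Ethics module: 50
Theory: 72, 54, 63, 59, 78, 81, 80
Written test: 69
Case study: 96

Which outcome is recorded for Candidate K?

D+

Theory: drop 54, 59 → average of remaining 5 = 374/5 = 74.8
Weighted total:
  Ethics module 50 × 0.24 = 12
  Theory 74.8 × 0.15 = 11.22
  Written test 69 × 0.49 = 33.81
  Case study 96 × 0.12 = 11.52
Sum = 68.55
68.55 is ≥ 67 and < 70 → D+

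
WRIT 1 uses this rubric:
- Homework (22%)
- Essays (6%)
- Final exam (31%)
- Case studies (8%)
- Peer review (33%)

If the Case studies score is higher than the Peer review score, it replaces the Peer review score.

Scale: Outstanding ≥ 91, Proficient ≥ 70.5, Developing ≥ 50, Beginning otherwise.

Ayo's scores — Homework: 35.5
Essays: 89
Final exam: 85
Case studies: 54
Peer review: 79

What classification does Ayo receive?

Case studies (54) ≤ Peer review (79), so Peer review stays at 79.
Weighted total:
  Homework 35.5 × 0.22 = 7.81
  Essays 89 × 0.06 = 5.34
  Final exam 85 × 0.31 = 26.35
  Case studies 54 × 0.08 = 4.32
  Peer review 79 × 0.33 = 26.07
Sum = 69.89
69.89 is ≥ 50 and < 70.5 → Developing

Developing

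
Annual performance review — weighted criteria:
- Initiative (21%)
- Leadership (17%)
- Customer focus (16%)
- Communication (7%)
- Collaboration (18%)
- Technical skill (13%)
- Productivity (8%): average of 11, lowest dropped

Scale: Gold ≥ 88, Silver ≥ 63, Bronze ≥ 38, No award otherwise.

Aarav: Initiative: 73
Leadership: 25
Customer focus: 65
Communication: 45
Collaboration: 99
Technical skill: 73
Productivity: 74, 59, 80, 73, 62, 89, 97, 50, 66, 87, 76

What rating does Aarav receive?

Productivity: drop 50 → average of remaining 10 = 763/10 = 76.3
Weighted total:
  Initiative 73 × 0.21 = 15.33
  Leadership 25 × 0.17 = 4.25
  Customer focus 65 × 0.16 = 10.4
  Communication 45 × 0.07 = 3.15
  Collaboration 99 × 0.18 = 17.82
  Technical skill 73 × 0.13 = 9.49
  Productivity 76.3 × 0.08 = 6.104
Sum = 66.544
66.544 is ≥ 63 and < 88 → Silver

Silver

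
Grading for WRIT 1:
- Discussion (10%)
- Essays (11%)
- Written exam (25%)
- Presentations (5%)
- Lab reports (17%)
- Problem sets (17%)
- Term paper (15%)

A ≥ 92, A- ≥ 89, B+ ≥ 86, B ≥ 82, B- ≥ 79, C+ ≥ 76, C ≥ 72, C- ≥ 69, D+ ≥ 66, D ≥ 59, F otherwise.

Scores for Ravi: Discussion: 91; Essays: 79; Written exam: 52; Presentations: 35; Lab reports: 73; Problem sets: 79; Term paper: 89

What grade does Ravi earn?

Weighted total:
  Discussion 91 × 0.1 = 9.1
  Essays 79 × 0.11 = 8.69
  Written exam 52 × 0.25 = 13
  Presentations 35 × 0.05 = 1.75
  Lab reports 73 × 0.17 = 12.41
  Problem sets 79 × 0.17 = 13.43
  Term paper 89 × 0.15 = 13.35
Sum = 71.73
71.73 is ≥ 69 and < 72 → C-

C-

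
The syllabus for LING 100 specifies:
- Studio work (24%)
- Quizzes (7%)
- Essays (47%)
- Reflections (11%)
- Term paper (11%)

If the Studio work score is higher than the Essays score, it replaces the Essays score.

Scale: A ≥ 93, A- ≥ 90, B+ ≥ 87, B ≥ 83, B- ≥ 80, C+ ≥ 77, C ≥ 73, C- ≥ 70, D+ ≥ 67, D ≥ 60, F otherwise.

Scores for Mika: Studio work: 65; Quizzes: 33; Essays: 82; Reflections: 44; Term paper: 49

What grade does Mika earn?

D

Studio work (65) ≤ Essays (82), so Essays stays at 82.
Weighted total:
  Studio work 65 × 0.24 = 15.6
  Quizzes 33 × 0.07 = 2.31
  Essays 82 × 0.47 = 38.54
  Reflections 44 × 0.11 = 4.84
  Term paper 49 × 0.11 = 5.39
Sum = 66.68
66.68 is ≥ 60 and < 67 → D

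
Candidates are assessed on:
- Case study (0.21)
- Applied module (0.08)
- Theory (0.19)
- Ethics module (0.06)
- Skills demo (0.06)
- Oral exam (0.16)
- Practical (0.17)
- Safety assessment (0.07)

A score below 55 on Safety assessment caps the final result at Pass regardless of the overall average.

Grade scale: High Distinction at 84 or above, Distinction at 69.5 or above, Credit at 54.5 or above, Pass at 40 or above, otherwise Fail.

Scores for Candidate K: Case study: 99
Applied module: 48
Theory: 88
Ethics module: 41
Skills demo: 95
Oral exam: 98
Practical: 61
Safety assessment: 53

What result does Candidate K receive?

Safety assessment score 53 < 55: minimum not met.
Weighted total:
  Case study 99 × 0.21 = 20.79
  Applied module 48 × 0.08 = 3.84
  Theory 88 × 0.19 = 16.72
  Ethics module 41 × 0.06 = 2.46
  Skills demo 95 × 0.06 = 5.7
  Oral exam 98 × 0.16 = 15.68
  Practical 61 × 0.17 = 10.37
  Safety assessment 53 × 0.07 = 3.71
Sum = 79.27
79.27 would be Distinction; cap at Pass applies → Pass.

Pass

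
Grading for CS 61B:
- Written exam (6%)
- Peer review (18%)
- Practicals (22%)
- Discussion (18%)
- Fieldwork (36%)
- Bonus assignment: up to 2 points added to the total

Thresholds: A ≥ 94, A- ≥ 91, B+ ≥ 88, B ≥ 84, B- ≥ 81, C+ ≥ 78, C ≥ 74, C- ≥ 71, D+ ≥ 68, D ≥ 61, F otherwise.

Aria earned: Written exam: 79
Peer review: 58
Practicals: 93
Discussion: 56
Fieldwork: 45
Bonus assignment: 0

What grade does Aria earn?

D

Weighted total:
  Written exam 79 × 0.06 = 4.74
  Peer review 58 × 0.18 = 10.44
  Practicals 93 × 0.22 = 20.46
  Discussion 56 × 0.18 = 10.08
  Fieldwork 45 × 0.36 = 16.2
Sum = 61.92
Bonus assignment: 61.92 + 0 = 61.92
61.92 is ≥ 61 and < 68 → D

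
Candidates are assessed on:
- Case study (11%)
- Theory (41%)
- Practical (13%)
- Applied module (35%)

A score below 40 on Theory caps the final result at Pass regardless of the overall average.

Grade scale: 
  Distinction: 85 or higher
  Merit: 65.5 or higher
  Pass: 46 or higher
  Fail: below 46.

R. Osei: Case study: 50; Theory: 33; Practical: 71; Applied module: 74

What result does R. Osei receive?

Pass

Theory score 33 < 40: minimum not met.
Weighted total:
  Case study 50 × 0.11 = 5.5
  Theory 33 × 0.41 = 13.53
  Practical 71 × 0.13 = 9.23
  Applied module 74 × 0.35 = 25.9
Sum = 54.16
54.16 would be Pass; cap at Pass applies → Pass.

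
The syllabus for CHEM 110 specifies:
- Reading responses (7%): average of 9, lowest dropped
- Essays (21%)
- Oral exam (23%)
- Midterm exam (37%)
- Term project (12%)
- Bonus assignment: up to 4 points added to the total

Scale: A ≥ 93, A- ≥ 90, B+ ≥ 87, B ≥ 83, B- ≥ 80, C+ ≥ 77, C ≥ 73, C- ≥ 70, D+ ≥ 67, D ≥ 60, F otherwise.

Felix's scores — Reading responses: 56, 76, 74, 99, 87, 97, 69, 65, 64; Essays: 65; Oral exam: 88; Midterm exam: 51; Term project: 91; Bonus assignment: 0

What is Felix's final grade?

D+

Reading responses: drop 56 → average of remaining 8 = 631/8 = 78.875
Weighted total:
  Reading responses 78.875 × 0.07 = 5.52125
  Essays 65 × 0.21 = 13.65
  Oral exam 88 × 0.23 = 20.24
  Midterm exam 51 × 0.37 = 18.87
  Term project 91 × 0.12 = 10.92
Sum = 69.20125
Bonus assignment: 69.20125 + 0 = 69.20125
69.20125 is ≥ 67 and < 70 → D+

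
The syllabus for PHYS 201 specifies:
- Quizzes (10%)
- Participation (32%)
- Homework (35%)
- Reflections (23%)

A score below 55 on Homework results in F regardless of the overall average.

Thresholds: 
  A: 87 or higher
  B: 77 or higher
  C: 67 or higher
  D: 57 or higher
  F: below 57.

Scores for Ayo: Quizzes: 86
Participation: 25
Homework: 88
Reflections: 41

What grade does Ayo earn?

F

Homework score 88 ≥ 55: minimum met.
Weighted total:
  Quizzes 86 × 0.1 = 8.6
  Participation 25 × 0.32 = 8
  Homework 88 × 0.35 = 30.8
  Reflections 41 × 0.23 = 9.43
Sum = 56.83
56.83 < 57 → F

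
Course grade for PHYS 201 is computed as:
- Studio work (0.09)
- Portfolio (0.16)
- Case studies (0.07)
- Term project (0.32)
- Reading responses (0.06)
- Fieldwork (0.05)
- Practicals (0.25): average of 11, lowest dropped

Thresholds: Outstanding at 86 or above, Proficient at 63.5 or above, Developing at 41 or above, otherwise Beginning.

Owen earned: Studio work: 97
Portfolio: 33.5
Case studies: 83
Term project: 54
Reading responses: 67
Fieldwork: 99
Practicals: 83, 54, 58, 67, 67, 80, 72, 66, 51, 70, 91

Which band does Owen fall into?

Proficient

Practicals: drop 51 → average of remaining 10 = 708/10 = 70.8
Weighted total:
  Studio work 97 × 0.09 = 8.73
  Portfolio 33.5 × 0.16 = 5.36
  Case studies 83 × 0.07 = 5.81
  Term project 54 × 0.32 = 17.28
  Reading responses 67 × 0.06 = 4.02
  Fieldwork 99 × 0.05 = 4.95
  Practicals 70.8 × 0.25 = 17.7
Sum = 63.85
63.85 is ≥ 63.5 and < 86 → Proficient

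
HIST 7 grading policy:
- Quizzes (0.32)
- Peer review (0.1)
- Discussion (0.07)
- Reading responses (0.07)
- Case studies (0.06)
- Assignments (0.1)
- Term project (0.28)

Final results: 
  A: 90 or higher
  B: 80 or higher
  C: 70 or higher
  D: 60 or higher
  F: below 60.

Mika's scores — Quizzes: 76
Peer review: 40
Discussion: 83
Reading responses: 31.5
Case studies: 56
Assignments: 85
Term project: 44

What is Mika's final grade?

Weighted total:
  Quizzes 76 × 0.32 = 24.32
  Peer review 40 × 0.1 = 4
  Discussion 83 × 0.07 = 5.81
  Reading responses 31.5 × 0.07 = 2.205
  Case studies 56 × 0.06 = 3.36
  Assignments 85 × 0.1 = 8.5
  Term project 44 × 0.28 = 12.32
Sum = 60.515
60.515 is ≥ 60 and < 70 → D

D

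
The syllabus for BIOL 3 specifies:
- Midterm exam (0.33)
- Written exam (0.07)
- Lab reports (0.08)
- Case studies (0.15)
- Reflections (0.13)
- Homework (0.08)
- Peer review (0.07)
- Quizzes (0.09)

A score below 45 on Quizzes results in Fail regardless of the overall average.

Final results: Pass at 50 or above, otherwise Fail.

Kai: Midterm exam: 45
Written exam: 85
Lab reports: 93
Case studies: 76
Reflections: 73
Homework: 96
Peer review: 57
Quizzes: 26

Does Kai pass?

Fail

Quizzes score 26 < 45: minimum not met.
Weighted total:
  Midterm exam 45 × 0.33 = 14.85
  Written exam 85 × 0.07 = 5.95
  Lab reports 93 × 0.08 = 7.44
  Case studies 76 × 0.15 = 11.4
  Reflections 73 × 0.13 = 9.49
  Homework 96 × 0.08 = 7.68
  Peer review 57 × 0.07 = 3.99
  Quizzes 26 × 0.09 = 2.34
Sum = 63.14
Because the Quizzes minimum was not met, the result is Fail.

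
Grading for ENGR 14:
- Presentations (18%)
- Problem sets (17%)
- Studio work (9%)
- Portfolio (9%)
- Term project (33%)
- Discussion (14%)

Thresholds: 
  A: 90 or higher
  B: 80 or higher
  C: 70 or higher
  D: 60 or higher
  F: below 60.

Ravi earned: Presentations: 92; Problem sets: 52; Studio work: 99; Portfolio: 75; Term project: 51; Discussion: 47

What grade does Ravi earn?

Weighted total:
  Presentations 92 × 0.18 = 16.56
  Problem sets 52 × 0.17 = 8.84
  Studio work 99 × 0.09 = 8.91
  Portfolio 75 × 0.09 = 6.75
  Term project 51 × 0.33 = 16.83
  Discussion 47 × 0.14 = 6.58
Sum = 64.47
64.47 is ≥ 60 and < 70 → D

D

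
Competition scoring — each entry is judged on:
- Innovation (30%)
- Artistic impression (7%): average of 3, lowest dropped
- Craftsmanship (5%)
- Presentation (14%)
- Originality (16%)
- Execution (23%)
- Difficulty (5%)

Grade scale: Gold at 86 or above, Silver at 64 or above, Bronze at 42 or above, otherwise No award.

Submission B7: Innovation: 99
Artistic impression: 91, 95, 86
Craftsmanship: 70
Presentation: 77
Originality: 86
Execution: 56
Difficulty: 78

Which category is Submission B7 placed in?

Silver

Artistic impression: drop 86 → average of remaining 2 = 186/2 = 93
Weighted total:
  Innovation 99 × 0.3 = 29.7
  Artistic impression 93 × 0.07 = 6.51
  Craftsmanship 70 × 0.05 = 3.5
  Presentation 77 × 0.14 = 10.78
  Originality 86 × 0.16 = 13.76
  Execution 56 × 0.23 = 12.88
  Difficulty 78 × 0.05 = 3.9
Sum = 81.03
81.03 is ≥ 64 and < 86 → Silver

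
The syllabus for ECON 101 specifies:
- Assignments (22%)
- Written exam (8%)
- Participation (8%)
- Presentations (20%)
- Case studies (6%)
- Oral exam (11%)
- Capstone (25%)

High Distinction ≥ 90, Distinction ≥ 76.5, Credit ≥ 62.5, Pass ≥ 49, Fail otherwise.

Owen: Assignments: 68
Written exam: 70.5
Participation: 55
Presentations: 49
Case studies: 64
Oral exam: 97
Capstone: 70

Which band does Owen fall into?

Credit

Weighted total:
  Assignments 68 × 0.22 = 14.96
  Written exam 70.5 × 0.08 = 5.64
  Participation 55 × 0.08 = 4.4
  Presentations 49 × 0.2 = 9.8
  Case studies 64 × 0.06 = 3.84
  Oral exam 97 × 0.11 = 10.67
  Capstone 70 × 0.25 = 17.5
Sum = 66.81
66.81 is ≥ 62.5 and < 76.5 → Credit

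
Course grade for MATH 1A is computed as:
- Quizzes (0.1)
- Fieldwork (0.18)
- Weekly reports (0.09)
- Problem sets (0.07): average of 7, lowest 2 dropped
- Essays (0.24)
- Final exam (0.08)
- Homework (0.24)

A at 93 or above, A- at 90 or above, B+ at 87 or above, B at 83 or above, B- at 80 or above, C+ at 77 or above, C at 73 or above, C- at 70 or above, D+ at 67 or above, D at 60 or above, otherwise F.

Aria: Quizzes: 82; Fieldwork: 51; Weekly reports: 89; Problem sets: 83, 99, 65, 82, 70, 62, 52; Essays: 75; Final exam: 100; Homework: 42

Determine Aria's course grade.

D+

Problem sets: drop 52, 62 → average of remaining 5 = 399/5 = 79.8
Weighted total:
  Quizzes 82 × 0.1 = 8.2
  Fieldwork 51 × 0.18 = 9.18
  Weekly reports 89 × 0.09 = 8.01
  Problem sets 79.8 × 0.07 = 5.586
  Essays 75 × 0.24 = 18
  Final exam 100 × 0.08 = 8
  Homework 42 × 0.24 = 10.08
Sum = 67.056
67.056 is ≥ 67 and < 70 → D+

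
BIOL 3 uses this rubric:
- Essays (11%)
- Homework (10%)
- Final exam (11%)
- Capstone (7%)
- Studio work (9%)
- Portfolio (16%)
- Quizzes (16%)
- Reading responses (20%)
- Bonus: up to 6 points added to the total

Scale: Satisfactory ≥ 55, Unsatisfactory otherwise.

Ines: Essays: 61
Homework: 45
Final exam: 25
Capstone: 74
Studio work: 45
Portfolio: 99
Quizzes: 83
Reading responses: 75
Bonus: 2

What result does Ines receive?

Weighted total:
  Essays 61 × 0.11 = 6.71
  Homework 45 × 0.1 = 4.5
  Final exam 25 × 0.11 = 2.75
  Capstone 74 × 0.07 = 5.18
  Studio work 45 × 0.09 = 4.05
  Portfolio 99 × 0.16 = 15.84
  Quizzes 83 × 0.16 = 13.28
  Reading responses 75 × 0.2 = 15
Sum = 67.31
Bonus: 67.31 + 2 = 69.31
69.31 ≥ 55 → Satisfactory

Satisfactory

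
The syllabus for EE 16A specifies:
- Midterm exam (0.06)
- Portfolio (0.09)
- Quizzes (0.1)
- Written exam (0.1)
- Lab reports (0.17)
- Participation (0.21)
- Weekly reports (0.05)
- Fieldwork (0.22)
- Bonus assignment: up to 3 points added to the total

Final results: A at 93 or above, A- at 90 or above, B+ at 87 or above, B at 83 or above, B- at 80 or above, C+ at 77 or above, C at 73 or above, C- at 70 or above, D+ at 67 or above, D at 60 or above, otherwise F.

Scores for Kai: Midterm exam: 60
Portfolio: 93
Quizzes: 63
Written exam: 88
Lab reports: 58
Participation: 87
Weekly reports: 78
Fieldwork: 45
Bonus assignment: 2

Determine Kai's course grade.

C-

Weighted total:
  Midterm exam 60 × 0.06 = 3.6
  Portfolio 93 × 0.09 = 8.37
  Quizzes 63 × 0.1 = 6.3
  Written exam 88 × 0.1 = 8.8
  Lab reports 58 × 0.17 = 9.86
  Participation 87 × 0.21 = 18.27
  Weekly reports 78 × 0.05 = 3.9
  Fieldwork 45 × 0.22 = 9.9
Sum = 69
Bonus assignment: 69 + 2 = 71
71 is ≥ 70 and < 73 → C-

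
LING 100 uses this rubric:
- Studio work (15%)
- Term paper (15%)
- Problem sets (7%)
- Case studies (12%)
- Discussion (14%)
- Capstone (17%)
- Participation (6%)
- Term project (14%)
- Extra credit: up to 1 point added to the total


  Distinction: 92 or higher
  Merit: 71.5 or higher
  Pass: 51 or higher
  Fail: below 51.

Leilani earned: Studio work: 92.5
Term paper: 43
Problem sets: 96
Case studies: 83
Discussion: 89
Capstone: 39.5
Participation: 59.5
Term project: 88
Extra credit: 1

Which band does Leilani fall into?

Weighted total:
  Studio work 92.5 × 0.15 = 13.875
  Term paper 43 × 0.15 = 6.45
  Problem sets 96 × 0.07 = 6.72
  Case studies 83 × 0.12 = 9.96
  Discussion 89 × 0.14 = 12.46
  Capstone 39.5 × 0.17 = 6.715
  Participation 59.5 × 0.06 = 3.57
  Term project 88 × 0.14 = 12.32
Sum = 72.07
Extra credit: 72.07 + 1 = 73.07
73.07 is ≥ 71.5 and < 92 → Merit

Merit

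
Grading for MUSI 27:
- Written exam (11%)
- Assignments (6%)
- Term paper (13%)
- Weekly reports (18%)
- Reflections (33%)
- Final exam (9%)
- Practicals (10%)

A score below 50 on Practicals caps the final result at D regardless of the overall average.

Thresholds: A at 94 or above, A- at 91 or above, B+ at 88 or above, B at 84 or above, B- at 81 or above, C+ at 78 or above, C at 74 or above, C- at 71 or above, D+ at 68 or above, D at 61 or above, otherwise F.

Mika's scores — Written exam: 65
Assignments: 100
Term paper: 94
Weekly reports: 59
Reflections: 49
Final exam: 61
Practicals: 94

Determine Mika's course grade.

D

Practicals score 94 ≥ 50: minimum met.
Weighted total:
  Written exam 65 × 0.11 = 7.15
  Assignments 100 × 0.06 = 6
  Term paper 94 × 0.13 = 12.22
  Weekly reports 59 × 0.18 = 10.62
  Reflections 49 × 0.33 = 16.17
  Final exam 61 × 0.09 = 5.49
  Practicals 94 × 0.1 = 9.4
Sum = 67.05
67.05 is ≥ 61 and < 68 → D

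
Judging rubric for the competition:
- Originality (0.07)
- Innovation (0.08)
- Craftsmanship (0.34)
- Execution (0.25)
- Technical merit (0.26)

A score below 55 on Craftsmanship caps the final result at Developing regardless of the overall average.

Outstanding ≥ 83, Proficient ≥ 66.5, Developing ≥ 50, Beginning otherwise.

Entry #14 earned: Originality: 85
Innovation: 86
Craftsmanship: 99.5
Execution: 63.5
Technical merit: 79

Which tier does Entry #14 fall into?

Outstanding

Craftsmanship score 99.5 ≥ 55: minimum met.
Weighted total:
  Originality 85 × 0.07 = 5.95
  Innovation 86 × 0.08 = 6.88
  Craftsmanship 99.5 × 0.34 = 33.83
  Execution 63.5 × 0.25 = 15.875
  Technical merit 79 × 0.26 = 20.54
Sum = 83.075
83.075 ≥ 83 → Outstanding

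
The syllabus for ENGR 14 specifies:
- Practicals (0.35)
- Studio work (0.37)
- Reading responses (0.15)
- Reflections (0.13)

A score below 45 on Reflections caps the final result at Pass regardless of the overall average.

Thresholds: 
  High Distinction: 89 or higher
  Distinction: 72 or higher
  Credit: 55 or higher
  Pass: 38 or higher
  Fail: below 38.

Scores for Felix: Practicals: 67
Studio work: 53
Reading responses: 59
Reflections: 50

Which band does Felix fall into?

Credit

Reflections score 50 ≥ 45: minimum met.
Weighted total:
  Practicals 67 × 0.35 = 23.45
  Studio work 53 × 0.37 = 19.61
  Reading responses 59 × 0.15 = 8.85
  Reflections 50 × 0.13 = 6.5
Sum = 58.41
58.41 is ≥ 55 and < 72 → Credit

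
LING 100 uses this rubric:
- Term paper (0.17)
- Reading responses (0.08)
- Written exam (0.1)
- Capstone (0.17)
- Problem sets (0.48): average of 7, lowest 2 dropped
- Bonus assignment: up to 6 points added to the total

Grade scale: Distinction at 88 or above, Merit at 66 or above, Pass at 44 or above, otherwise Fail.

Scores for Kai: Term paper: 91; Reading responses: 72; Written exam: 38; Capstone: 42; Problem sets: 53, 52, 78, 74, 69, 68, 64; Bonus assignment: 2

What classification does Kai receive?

Problem sets: drop 52, 53 → average of remaining 5 = 353/5 = 70.6
Weighted total:
  Term paper 91 × 0.17 = 15.47
  Reading responses 72 × 0.08 = 5.76
  Written exam 38 × 0.1 = 3.8
  Capstone 42 × 0.17 = 7.14
  Problem sets 70.6 × 0.48 = 33.888
Sum = 66.058
Bonus assignment: 66.058 + 2 = 68.058
68.058 is ≥ 66 and < 88 → Merit

Merit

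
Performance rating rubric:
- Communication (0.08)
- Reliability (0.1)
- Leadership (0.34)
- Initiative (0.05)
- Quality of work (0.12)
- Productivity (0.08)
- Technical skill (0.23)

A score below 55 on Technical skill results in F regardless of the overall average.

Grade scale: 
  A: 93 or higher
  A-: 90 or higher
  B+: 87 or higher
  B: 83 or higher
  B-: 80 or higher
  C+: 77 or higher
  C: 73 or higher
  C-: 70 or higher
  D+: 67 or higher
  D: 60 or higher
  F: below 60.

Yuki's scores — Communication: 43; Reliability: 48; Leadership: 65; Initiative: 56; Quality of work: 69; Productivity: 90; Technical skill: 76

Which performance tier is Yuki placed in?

Technical skill score 76 ≥ 55: minimum met.
Weighted total:
  Communication 43 × 0.08 = 3.44
  Reliability 48 × 0.1 = 4.8
  Leadership 65 × 0.34 = 22.1
  Initiative 56 × 0.05 = 2.8
  Quality of work 69 × 0.12 = 8.28
  Productivity 90 × 0.08 = 7.2
  Technical skill 76 × 0.23 = 17.48
Sum = 66.1
66.1 is ≥ 60 and < 67 → D

D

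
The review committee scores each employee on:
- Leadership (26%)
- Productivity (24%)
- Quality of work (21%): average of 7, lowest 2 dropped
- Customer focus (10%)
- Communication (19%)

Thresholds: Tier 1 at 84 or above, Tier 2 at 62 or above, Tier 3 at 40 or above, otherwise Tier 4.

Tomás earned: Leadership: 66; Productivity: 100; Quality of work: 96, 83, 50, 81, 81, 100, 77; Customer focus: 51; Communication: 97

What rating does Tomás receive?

Quality of work: drop 50, 77 → average of remaining 5 = 441/5 = 88.2
Weighted total:
  Leadership 66 × 0.26 = 17.16
  Productivity 100 × 0.24 = 24
  Quality of work 88.2 × 0.21 = 18.522
  Customer focus 51 × 0.1 = 5.1
  Communication 97 × 0.19 = 18.43
Sum = 83.212
83.212 is ≥ 62 and < 84 → Tier 2

Tier 2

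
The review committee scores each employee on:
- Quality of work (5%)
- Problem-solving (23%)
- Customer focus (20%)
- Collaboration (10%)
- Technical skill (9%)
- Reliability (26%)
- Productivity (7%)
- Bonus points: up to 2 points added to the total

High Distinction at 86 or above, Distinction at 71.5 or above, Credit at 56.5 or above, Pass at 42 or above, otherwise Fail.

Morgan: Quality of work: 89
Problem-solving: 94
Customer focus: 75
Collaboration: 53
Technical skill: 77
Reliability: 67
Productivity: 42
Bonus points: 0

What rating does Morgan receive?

Weighted total:
  Quality of work 89 × 0.05 = 4.45
  Problem-solving 94 × 0.23 = 21.62
  Customer focus 75 × 0.2 = 15
  Collaboration 53 × 0.1 = 5.3
  Technical skill 77 × 0.09 = 6.93
  Reliability 67 × 0.26 = 17.42
  Productivity 42 × 0.07 = 2.94
Sum = 73.66
Bonus points: 73.66 + 0 = 73.66
73.66 is ≥ 71.5 and < 86 → Distinction

Distinction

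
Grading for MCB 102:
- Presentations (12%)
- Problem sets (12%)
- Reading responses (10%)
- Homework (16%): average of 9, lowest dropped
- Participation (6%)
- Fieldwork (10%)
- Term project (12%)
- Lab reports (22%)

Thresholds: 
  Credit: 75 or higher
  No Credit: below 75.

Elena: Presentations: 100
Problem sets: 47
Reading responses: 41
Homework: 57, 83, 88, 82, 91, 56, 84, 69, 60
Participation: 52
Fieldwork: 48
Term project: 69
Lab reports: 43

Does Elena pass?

Homework: drop 56 → average of remaining 8 = 614/8 = 76.75
Weighted total:
  Presentations 100 × 0.12 = 12
  Problem sets 47 × 0.12 = 5.64
  Reading responses 41 × 0.1 = 4.1
  Homework 76.75 × 0.16 = 12.28
  Participation 52 × 0.06 = 3.12
  Fieldwork 48 × 0.1 = 4.8
  Term project 69 × 0.12 = 8.28
  Lab reports 43 × 0.22 = 9.46
Sum = 59.68
59.68 < 75 → No Credit

No Credit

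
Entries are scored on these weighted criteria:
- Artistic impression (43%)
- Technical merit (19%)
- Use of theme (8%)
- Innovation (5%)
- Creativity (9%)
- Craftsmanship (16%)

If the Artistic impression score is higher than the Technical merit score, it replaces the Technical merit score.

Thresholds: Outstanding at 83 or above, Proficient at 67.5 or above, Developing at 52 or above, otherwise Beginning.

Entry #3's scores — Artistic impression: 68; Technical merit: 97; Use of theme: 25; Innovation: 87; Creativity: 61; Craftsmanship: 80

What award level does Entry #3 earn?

Proficient

Artistic impression (68) ≤ Technical merit (97), so Technical merit stays at 97.
Weighted total:
  Artistic impression 68 × 0.43 = 29.24
  Technical merit 97 × 0.19 = 18.43
  Use of theme 25 × 0.08 = 2
  Innovation 87 × 0.05 = 4.35
  Creativity 61 × 0.09 = 5.49
  Craftsmanship 80 × 0.16 = 12.8
Sum = 72.31
72.31 is ≥ 67.5 and < 83 → Proficient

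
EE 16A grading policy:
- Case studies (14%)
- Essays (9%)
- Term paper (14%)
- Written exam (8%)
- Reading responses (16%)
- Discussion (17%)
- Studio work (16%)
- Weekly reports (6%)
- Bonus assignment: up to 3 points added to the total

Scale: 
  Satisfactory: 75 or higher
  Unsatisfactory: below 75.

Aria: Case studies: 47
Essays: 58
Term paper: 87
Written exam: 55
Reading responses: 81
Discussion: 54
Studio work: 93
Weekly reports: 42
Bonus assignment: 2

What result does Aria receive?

Weighted total:
  Case studies 47 × 0.14 = 6.58
  Essays 58 × 0.09 = 5.22
  Term paper 87 × 0.14 = 12.18
  Written exam 55 × 0.08 = 4.4
  Reading responses 81 × 0.16 = 12.96
  Discussion 54 × 0.17 = 9.18
  Studio work 93 × 0.16 = 14.88
  Weekly reports 42 × 0.06 = 2.52
Sum = 67.92
Bonus assignment: 67.92 + 2 = 69.92
69.92 < 75 → Unsatisfactory

Unsatisfactory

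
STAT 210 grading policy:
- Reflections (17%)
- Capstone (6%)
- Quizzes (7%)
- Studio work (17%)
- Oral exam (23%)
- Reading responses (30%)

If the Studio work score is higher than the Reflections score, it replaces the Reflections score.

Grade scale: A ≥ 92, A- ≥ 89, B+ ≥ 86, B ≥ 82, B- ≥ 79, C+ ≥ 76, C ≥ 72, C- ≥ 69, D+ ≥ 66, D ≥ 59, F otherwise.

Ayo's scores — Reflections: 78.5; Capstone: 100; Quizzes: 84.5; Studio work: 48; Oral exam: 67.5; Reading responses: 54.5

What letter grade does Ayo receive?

Studio work (48) ≤ Reflections (78.5), so Reflections stays at 78.5.
Weighted total:
  Reflections 78.5 × 0.17 = 13.345
  Capstone 100 × 0.06 = 6
  Quizzes 84.5 × 0.07 = 5.915
  Studio work 48 × 0.17 = 8.16
  Oral exam 67.5 × 0.23 = 15.525
  Reading responses 54.5 × 0.3 = 16.35
Sum = 65.295
65.295 is ≥ 59 and < 66 → D

D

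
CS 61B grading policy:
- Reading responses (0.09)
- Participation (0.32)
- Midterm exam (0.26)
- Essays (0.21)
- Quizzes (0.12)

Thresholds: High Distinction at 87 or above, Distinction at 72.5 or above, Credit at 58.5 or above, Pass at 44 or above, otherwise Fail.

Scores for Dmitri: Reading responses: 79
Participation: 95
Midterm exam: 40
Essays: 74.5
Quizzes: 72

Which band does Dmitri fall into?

Weighted total:
  Reading responses 79 × 0.09 = 7.11
  Participation 95 × 0.32 = 30.4
  Midterm exam 40 × 0.26 = 10.4
  Essays 74.5 × 0.21 = 15.645
  Quizzes 72 × 0.12 = 8.64
Sum = 72.195
72.195 is ≥ 58.5 and < 72.5 → Credit

Credit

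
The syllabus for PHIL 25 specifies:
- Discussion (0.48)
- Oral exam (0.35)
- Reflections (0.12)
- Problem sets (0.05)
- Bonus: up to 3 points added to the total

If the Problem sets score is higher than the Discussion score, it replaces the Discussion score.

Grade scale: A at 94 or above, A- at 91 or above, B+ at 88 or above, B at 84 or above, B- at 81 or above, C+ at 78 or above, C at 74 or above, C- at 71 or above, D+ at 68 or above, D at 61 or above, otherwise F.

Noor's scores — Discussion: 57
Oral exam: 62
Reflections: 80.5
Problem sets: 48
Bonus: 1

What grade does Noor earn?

Problem sets (48) ≤ Discussion (57), so Discussion stays at 57.
Weighted total:
  Discussion 57 × 0.48 = 27.36
  Oral exam 62 × 0.35 = 21.7
  Reflections 80.5 × 0.12 = 9.66
  Problem sets 48 × 0.05 = 2.4
Sum = 61.12
Bonus: 61.12 + 1 = 62.12
62.12 is ≥ 61 and < 68 → D

D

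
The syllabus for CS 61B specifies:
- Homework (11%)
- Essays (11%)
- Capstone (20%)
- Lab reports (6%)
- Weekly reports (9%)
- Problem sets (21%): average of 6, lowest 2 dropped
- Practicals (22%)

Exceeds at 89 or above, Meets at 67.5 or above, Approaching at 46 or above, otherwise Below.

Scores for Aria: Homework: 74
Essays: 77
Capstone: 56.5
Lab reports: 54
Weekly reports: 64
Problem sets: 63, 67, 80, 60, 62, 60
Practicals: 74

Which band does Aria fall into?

Problem sets: drop 60, 60 → average of remaining 4 = 272/4 = 68
Weighted total:
  Homework 74 × 0.11 = 8.14
  Essays 77 × 0.11 = 8.47
  Capstone 56.5 × 0.2 = 11.3
  Lab reports 54 × 0.06 = 3.24
  Weekly reports 64 × 0.09 = 5.76
  Problem sets 68 × 0.21 = 14.28
  Practicals 74 × 0.22 = 16.28
Sum = 67.47
67.47 is ≥ 46 and < 67.5 → Approaching

Approaching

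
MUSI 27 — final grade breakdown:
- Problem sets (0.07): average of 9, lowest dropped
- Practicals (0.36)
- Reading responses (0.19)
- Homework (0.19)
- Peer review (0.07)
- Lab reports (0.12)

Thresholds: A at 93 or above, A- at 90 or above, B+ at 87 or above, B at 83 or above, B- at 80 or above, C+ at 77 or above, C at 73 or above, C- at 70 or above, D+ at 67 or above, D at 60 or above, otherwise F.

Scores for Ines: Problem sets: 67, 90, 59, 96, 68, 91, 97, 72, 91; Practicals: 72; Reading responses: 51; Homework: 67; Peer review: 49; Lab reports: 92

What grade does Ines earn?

D+

Problem sets: drop 59 → average of remaining 8 = 672/8 = 84
Weighted total:
  Problem sets 84 × 0.07 = 5.88
  Practicals 72 × 0.36 = 25.92
  Reading responses 51 × 0.19 = 9.69
  Homework 67 × 0.19 = 12.73
  Peer review 49 × 0.07 = 3.43
  Lab reports 92 × 0.12 = 11.04
Sum = 68.69
68.69 is ≥ 67 and < 70 → D+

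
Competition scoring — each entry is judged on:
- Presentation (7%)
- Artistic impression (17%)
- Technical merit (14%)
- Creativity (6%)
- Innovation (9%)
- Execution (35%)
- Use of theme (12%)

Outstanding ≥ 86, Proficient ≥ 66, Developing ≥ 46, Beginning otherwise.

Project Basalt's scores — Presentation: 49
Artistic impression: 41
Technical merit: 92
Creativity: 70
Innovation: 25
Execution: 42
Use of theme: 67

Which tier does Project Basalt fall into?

Developing

Weighted total:
  Presentation 49 × 0.07 = 3.43
  Artistic impression 41 × 0.17 = 6.97
  Technical merit 92 × 0.14 = 12.88
  Creativity 70 × 0.06 = 4.2
  Innovation 25 × 0.09 = 2.25
  Execution 42 × 0.35 = 14.7
  Use of theme 67 × 0.12 = 8.04
Sum = 52.47
52.47 is ≥ 46 and < 66 → Developing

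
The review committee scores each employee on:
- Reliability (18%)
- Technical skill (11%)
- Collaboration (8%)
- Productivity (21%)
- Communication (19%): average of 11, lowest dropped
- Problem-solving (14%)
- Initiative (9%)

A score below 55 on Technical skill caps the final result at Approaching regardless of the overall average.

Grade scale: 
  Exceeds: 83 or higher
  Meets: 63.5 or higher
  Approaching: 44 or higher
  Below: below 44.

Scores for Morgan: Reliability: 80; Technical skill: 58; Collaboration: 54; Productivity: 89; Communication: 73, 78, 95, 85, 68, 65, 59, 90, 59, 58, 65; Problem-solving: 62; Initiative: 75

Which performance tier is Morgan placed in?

Communication: drop 58 → average of remaining 10 = 737/10 = 73.7
Technical skill score 58 ≥ 55: minimum met.
Weighted total:
  Reliability 80 × 0.18 = 14.4
  Technical skill 58 × 0.11 = 6.38
  Collaboration 54 × 0.08 = 4.32
  Productivity 89 × 0.21 = 18.69
  Communication 73.7 × 0.19 = 14.003
  Problem-solving 62 × 0.14 = 8.68
  Initiative 75 × 0.09 = 6.75
Sum = 73.223
73.223 is ≥ 63.5 and < 83 → Meets

Meets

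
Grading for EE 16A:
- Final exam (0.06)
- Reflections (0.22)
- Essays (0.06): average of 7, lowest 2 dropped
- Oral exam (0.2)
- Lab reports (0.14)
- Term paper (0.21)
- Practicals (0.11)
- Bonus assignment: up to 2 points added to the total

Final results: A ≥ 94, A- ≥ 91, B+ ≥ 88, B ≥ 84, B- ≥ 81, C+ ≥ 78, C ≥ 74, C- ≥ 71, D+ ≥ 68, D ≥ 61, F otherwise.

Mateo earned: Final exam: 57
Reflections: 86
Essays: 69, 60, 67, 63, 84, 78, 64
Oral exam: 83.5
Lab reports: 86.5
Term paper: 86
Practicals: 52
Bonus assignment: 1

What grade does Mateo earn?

C+

Essays: drop 60, 63 → average of remaining 5 = 362/5 = 72.4
Weighted total:
  Final exam 57 × 0.06 = 3.42
  Reflections 86 × 0.22 = 18.92
  Essays 72.4 × 0.06 = 4.344
  Oral exam 83.5 × 0.2 = 16.7
  Lab reports 86.5 × 0.14 = 12.11
  Term paper 86 × 0.21 = 18.06
  Practicals 52 × 0.11 = 5.72
Sum = 79.274
Bonus assignment: 79.274 + 1 = 80.274
80.274 is ≥ 78 and < 81 → C+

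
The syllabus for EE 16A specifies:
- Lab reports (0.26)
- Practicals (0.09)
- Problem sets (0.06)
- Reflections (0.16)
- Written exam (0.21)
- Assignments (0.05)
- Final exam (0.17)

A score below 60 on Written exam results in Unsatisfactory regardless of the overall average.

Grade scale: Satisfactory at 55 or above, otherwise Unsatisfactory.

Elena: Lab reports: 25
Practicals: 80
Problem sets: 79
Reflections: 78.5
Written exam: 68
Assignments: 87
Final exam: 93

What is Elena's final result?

Satisfactory

Written exam score 68 ≥ 60: minimum met.
Weighted total:
  Lab reports 25 × 0.26 = 6.5
  Practicals 80 × 0.09 = 7.2
  Problem sets 79 × 0.06 = 4.74
  Reflections 78.5 × 0.16 = 12.56
  Written exam 68 × 0.21 = 14.28
  Assignments 87 × 0.05 = 4.35
  Final exam 93 × 0.17 = 15.81
Sum = 65.44
65.44 ≥ 55 → Satisfactory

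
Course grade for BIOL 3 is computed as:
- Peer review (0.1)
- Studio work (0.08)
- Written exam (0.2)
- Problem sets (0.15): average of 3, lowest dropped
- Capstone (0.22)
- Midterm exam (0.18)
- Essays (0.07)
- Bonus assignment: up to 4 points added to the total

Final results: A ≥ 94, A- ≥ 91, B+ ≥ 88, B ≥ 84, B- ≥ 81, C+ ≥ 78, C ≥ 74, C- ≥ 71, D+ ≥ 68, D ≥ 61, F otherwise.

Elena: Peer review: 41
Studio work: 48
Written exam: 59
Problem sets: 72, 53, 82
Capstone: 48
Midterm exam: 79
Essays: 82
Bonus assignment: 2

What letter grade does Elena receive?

Problem sets: drop 53 → average of remaining 2 = 154/2 = 77
Weighted total:
  Peer review 41 × 0.1 = 4.1
  Studio work 48 × 0.08 = 3.84
  Written exam 59 × 0.2 = 11.8
  Problem sets 77 × 0.15 = 11.55
  Capstone 48 × 0.22 = 10.56
  Midterm exam 79 × 0.18 = 14.22
  Essays 82 × 0.07 = 5.74
Sum = 61.81
Bonus assignment: 61.81 + 2 = 63.81
63.81 is ≥ 61 and < 68 → D

D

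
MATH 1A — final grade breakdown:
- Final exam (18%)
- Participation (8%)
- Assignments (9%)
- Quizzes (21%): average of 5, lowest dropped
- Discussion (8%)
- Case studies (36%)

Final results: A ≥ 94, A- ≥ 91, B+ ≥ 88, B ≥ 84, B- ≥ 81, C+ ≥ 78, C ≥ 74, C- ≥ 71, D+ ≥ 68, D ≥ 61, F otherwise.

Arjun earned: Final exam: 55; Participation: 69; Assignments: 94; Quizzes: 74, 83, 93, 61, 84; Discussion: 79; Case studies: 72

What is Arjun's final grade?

Quizzes: drop 61 → average of remaining 4 = 334/4 = 83.5
Weighted total:
  Final exam 55 × 0.18 = 9.9
  Participation 69 × 0.08 = 5.52
  Assignments 94 × 0.09 = 8.46
  Quizzes 83.5 × 0.21 = 17.535
  Discussion 79 × 0.08 = 6.32
  Case studies 72 × 0.36 = 25.92
Sum = 73.655
73.655 is ≥ 71 and < 74 → C-

C-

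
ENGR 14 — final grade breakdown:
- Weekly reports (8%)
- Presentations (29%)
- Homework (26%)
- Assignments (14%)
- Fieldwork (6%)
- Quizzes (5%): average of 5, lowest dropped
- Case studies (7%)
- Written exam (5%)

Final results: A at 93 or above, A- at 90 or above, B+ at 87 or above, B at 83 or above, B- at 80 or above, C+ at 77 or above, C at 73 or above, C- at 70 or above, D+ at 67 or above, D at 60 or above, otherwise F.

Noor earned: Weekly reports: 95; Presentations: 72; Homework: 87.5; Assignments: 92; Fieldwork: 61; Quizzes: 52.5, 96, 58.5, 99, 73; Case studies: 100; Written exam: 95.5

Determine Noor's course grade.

B

Quizzes: drop 52.5 → average of remaining 4 = 326.5/4 = 81.625
Weighted total:
  Weekly reports 95 × 0.08 = 7.6
  Presentations 72 × 0.29 = 20.88
  Homework 87.5 × 0.26 = 22.75
  Assignments 92 × 0.14 = 12.88
  Fieldwork 61 × 0.06 = 3.66
  Quizzes 81.625 × 0.05 = 4.08125
  Case studies 100 × 0.07 = 7
  Written exam 95.5 × 0.05 = 4.775
Sum = 83.62625
83.62625 is ≥ 83 and < 87 → B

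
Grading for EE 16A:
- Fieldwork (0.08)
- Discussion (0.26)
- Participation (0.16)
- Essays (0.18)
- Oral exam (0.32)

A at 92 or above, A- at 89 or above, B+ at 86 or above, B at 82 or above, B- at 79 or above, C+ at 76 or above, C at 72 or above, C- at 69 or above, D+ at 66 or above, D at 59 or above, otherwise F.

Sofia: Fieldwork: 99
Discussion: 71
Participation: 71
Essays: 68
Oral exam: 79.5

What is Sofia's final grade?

C

Weighted total:
  Fieldwork 99 × 0.08 = 7.92
  Discussion 71 × 0.26 = 18.46
  Participation 71 × 0.16 = 11.36
  Essays 68 × 0.18 = 12.24
  Oral exam 79.5 × 0.32 = 25.44
Sum = 75.42
75.42 is ≥ 72 and < 76 → C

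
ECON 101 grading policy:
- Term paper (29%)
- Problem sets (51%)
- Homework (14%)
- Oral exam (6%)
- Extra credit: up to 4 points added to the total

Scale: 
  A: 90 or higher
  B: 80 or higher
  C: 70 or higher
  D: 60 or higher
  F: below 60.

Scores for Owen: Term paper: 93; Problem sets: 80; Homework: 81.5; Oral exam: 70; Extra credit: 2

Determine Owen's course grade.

B

Weighted total:
  Term paper 93 × 0.29 = 26.97
  Problem sets 80 × 0.51 = 40.8
  Homework 81.5 × 0.14 = 11.41
  Oral exam 70 × 0.06 = 4.2
Sum = 83.38
Extra credit: 83.38 + 2 = 85.38
85.38 is ≥ 80 and < 90 → B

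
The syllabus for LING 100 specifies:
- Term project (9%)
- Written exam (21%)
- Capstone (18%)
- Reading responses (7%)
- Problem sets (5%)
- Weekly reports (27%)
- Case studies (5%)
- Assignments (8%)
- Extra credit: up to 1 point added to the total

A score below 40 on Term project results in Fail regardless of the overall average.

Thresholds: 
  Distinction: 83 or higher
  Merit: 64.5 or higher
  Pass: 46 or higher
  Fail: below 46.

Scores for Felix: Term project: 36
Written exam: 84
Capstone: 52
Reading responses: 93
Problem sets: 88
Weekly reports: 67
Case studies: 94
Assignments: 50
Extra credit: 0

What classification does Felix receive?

Fail

Term project score 36 < 40: minimum not met.
Weighted total:
  Term project 36 × 0.09 = 3.24
  Written exam 84 × 0.21 = 17.64
  Capstone 52 × 0.18 = 9.36
  Reading responses 93 × 0.07 = 6.51
  Problem sets 88 × 0.05 = 4.4
  Weekly reports 67 × 0.27 = 18.09
  Case studies 94 × 0.05 = 4.7
  Assignments 50 × 0.08 = 4
Sum = 67.94
Extra credit: 67.94 + 0 = 67.94
Because the Term project minimum was not met, the result is Fail.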